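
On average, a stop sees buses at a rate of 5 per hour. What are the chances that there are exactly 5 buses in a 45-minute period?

Over the interval, μ = 5 × 0.75 = 3.75 (a 45-minute period = 0.75 hours).
P(N = 5) = e^(−μ) μ^5/5! = e^(−3.75) · 3.75^5/120 ≈ 0.1453.

0.1453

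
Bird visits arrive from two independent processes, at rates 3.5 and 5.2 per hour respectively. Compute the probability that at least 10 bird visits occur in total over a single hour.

Independent Poisson processes superpose: combined rate λ = 3.5 + 5.2 = 8.7 per hour.
So μ = 8.7.
P(N ≥ 10) = 1 − P(N ≤ 9) ≈ 0.3731.

0.3731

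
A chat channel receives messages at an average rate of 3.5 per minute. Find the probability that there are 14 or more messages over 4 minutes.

0.5356

Over the interval, μ = 3.5 × 4 = 14 (4 minutes).
P(N ≥ 14) = 1 − P(N ≤ 13) = 1 − Σ_{j=0}^{13} e^(−μ) μ^j/j! ≈ 0.5356.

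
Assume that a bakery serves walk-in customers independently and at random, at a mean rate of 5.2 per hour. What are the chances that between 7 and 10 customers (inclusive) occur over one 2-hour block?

Over the interval, μ = 5.2 × 2 = 10.4 (a 2-hour block = 2 hours).
P(7 ≤ N ≤ 10) = Σ_{j=7}^{10} e^(−10.4) · 10.4^j/j! ≈ 0.4263.

0.4263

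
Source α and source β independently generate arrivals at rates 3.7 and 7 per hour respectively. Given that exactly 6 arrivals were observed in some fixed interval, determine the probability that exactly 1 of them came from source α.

0.2486

Given the total, each event is independently from source α with probability p = λ_α/(λ_α+λ_β) = 3.7/10.7 ≈ 0.3458.
So K ~ Binomial(6, 3.7/10.7): P(K = 1) = C(6,1) · (3.7/10.7)^1 · (7/10.7)^5 ≈ 0.2486.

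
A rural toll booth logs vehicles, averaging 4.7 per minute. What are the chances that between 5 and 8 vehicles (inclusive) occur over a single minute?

With mean μ = 4.7 per minute,
P(5 ≤ N ≤ 8) = Σ_{j=5}^{8} e^(−4.7) · 4.7^j/j! ≈ 0.4551.

0.4551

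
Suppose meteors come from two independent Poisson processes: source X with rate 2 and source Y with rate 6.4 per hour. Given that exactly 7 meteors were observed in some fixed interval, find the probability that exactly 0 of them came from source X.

0.1490

Given the total, each event is independently from source X with probability p = λ_X/(λ_X+λ_Y) = 2/8.4 ≈ 0.2381.
So K ~ Binomial(7, 2/8.4): P(K = 0) = C(7,0) · (2/8.4)^0 · (6.4/8.4)^7 ≈ 0.1490.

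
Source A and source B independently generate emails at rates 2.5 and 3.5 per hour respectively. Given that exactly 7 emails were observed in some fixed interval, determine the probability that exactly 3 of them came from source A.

Given the total, each event is independently from source A with probability p = λ_A/(λ_A+λ_B) = 2.5/6 ≈ 0.4167.
So K ~ Binomial(7, 2.5/6): P(K = 3) = C(7,3) · (2.5/6)^3 · (3.5/6)^4 ≈ 0.2932.

0.2932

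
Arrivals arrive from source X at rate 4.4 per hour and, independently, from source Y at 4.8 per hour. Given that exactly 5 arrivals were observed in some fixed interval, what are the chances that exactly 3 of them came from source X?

Given the total, each event is independently from source X with probability p = λ_X/(λ_X+λ_Y) = 4.4/9.2 ≈ 0.4783.
So K ~ Binomial(5, 4.4/9.2): P(K = 3) = C(5,3) · (4.4/9.2)^3 · (4.8/9.2)^2 ≈ 0.2978.

0.2978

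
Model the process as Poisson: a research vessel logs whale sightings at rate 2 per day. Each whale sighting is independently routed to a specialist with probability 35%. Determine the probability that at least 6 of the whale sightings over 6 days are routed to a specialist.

0.2469

Thinning: the whale sightings that are routed to a specialist themselves form a Poisson process with rate 0.35 × 2 = 0.7 per day.
Over the interval, μ = 0.7 × 6 = 4.2 (6 days).
P(N ≥ 6) = 1 − P(N ≤ 5) ≈ 0.2469.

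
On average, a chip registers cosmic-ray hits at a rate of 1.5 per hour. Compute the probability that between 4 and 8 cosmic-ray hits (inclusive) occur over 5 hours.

Over the interval, μ = 1.5 × 5 = 7.5 (5 hours).
P(4 ≤ N ≤ 8) = Σ_{j=4}^{8} e^(−7.5) · 7.5^j/j! ≈ 0.6028.

0.6028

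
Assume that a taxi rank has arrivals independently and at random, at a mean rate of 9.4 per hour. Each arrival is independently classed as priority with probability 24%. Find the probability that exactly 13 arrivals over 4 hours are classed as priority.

0.0509

Thinning: the arrivals that are classed as priority themselves form a Poisson process with rate 0.24 × 9.4 = 2.256 per hour.
Over the interval, μ = 2.256 × 4 = 9.024 (4 hours).
P(N = 13) = e^(−9.024) · 9.024^13/13! ≈ 0.0509.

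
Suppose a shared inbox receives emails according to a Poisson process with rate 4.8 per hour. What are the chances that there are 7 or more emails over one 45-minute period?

Over the interval, μ = 4.8 × 0.75 = 3.6 (a 45-minute period = 0.75 hours).
P(N ≥ 7) = 1 − P(N ≤ 6) = 1 − Σ_{j=0}^{6} e^(−μ) μ^j/j! ≈ 0.0733.

0.0733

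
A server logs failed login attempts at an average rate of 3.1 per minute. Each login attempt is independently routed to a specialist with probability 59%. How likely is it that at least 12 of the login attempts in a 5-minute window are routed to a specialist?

0.2113

Thinning: the login attempts that are routed to a specialist themselves form a Poisson process with rate 0.59 × 3.1 = 1.829 per minute.
Over the interval, μ = 1.829 × 5 = 9.145 (a 5-minute window = 5 minutes).
P(N ≥ 12) = 1 − P(N ≤ 11) ≈ 0.2113.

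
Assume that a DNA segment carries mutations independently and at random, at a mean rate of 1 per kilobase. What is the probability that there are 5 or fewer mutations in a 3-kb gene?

0.9161

Over the interval, μ = 1 × 3 = 3 (a 3-kb gene = 3 kilobases).
P(N ≤ 5) = Σ_{j=0}^{5} e^(−μ) μ^j/j! ≈ 0.9161.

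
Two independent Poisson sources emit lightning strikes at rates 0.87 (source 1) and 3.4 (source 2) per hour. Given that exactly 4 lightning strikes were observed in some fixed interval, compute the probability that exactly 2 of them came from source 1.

0.1579

Given the total, each event is independently from source 1 with probability p = λ_1/(λ_1+λ_2) = 0.87/4.27 ≈ 0.2037.
So K ~ Binomial(4, 0.87/4.27): P(K = 2) = C(4,2) · (0.87/4.27)^2 · (3.4/4.27)^2 ≈ 0.1579.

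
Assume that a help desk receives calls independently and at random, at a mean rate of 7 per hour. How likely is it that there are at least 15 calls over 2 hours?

Over the interval, μ = 7 × 2 = 14 (2 hours).
P(N ≥ 15) = 1 − P(N ≤ 14) = 1 − Σ_{j=0}^{14} e^(−μ) μ^j/j! ≈ 0.4296.

0.4296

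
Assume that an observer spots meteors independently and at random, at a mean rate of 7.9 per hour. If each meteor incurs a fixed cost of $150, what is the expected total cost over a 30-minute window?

$592.5

E[N] = 7.9 × 0.5 = 3.95 (a 30-minute window = 0.5 hours); E[cost] = 3.95 × $150 = $592.5.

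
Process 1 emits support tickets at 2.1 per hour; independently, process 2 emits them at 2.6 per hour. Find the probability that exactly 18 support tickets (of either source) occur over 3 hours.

Independent Poisson processes superpose: combined rate λ = 2.1 + 2.6 = 4.7 per hour.
Over the interval, μ = 4.7 × 3 = 14.1 (3 hours).
P(N = 18) = e^(−14.1) · 14.1^18/18! ≈ 0.0570.

0.0570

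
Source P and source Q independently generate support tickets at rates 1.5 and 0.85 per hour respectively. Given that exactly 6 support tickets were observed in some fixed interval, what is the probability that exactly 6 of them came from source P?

0.0676

Given the total, each event is independently from source P with probability p = λ_P/(λ_P+λ_Q) = 1.5/2.35 ≈ 0.6383.
So K ~ Binomial(6, 1.5/2.35): P(K = 6) = C(6,6) · (1.5/2.35)^6 · (0.85/2.35)^0 ≈ 0.0676.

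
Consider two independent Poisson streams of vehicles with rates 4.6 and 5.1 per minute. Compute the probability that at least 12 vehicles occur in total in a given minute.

0.2697

Independent Poisson processes superpose: combined rate λ = 4.6 + 5.1 = 9.7 per minute.
So μ = 9.7.
P(N ≥ 12) = 1 − P(N ≤ 11) ≈ 0.2697.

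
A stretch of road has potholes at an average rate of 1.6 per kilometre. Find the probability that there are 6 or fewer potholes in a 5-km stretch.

Over the interval, μ = 1.6 × 5 = 8 (a 5-km stretch = 5 kilometres).
P(N ≤ 6) = Σ_{j=0}^{6} e^(−μ) μ^j/j! ≈ 0.3134.

0.3134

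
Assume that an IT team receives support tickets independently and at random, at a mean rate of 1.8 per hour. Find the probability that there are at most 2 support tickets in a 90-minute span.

Over the interval, μ = 1.8 × 1.5 = 2.7 (a 90-minute span = 1.5 hours).
P(N ≤ 2) = Σ_{j=0}^{2} e^(−μ) μ^j/j! ≈ 0.4936.

0.4936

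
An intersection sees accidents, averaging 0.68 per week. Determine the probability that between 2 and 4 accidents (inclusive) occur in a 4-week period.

0.6149

Over the interval, μ = 0.68 × 4 = 2.72 (a 4-week period = 4 weeks).
P(2 ≤ N ≤ 4) = Σ_{j=2}^{4} e^(−2.72) · 2.72^j/j! ≈ 0.6149.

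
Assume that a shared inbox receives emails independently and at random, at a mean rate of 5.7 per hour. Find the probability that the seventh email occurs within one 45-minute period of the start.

0.1412

Over the interval, μ = 5.7 × 0.75 = 4.275 (a 45-minute period = 0.75 hours).
The seventh arrival falls in the interval iff at least 7 events occur there: P(S_7 ≤ t) = P(N ≥ 7) = 1 − P(N ≤ 6) ≈ 0.1412.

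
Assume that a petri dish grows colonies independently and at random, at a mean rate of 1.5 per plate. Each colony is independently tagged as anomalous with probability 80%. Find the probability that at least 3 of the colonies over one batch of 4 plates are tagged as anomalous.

0.8575

Thinning: the colonies that are tagged as anomalous themselves form a Poisson process with rate 0.8 × 1.5 = 1.2 per plate.
Over the interval, μ = 1.2 × 4 = 4.8 (a batch of 4 plates = 4 plates).
P(N ≥ 3) = 1 − P(N ≤ 2) ≈ 0.8575.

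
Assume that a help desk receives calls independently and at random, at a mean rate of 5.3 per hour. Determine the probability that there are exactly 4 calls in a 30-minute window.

0.1452

Over the interval, μ = 5.3 × 0.5 = 2.65 (a 30-minute window = 0.5 hours).
P(N = 4) = e^(−μ) μ^4/4! = e^(−2.65) · 2.65^4/24 ≈ 0.1452.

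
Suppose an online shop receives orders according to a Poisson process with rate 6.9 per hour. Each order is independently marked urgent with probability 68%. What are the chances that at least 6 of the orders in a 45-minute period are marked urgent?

Thinning: the orders that are marked urgent themselves form a Poisson process with rate 0.68 × 6.9 = 4.692 per hour.
Over the interval, μ = 4.692 × 0.75 = 3.519 (a 45-minute period = 0.75 hours).
P(N ≥ 6) = 1 − P(N ≤ 5) ≈ 0.1449.

0.1449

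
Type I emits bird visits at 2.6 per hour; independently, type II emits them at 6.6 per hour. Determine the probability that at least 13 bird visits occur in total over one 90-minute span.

0.6216

Independent Poisson processes superpose: combined rate λ = 2.6 + 6.6 = 9.2 per hour.
Over the interval, μ = 9.2 × 1.5 = 13.8 (a 90-minute span = 1.5 hours).
P(N ≥ 13) = 1 − P(N ≤ 12) ≈ 0.6216.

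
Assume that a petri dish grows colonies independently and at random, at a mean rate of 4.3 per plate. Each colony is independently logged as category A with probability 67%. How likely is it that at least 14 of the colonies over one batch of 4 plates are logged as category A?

Thinning: the colonies that are logged as category A themselves form a Poisson process with rate 0.67 × 4.3 = 2.881 per plate.
Over the interval, μ = 2.881 × 4 = 11.524 (a batch of 4 plates = 4 plates).
P(N ≥ 14) = 1 − P(N ≤ 13) ≈ 0.2694.

0.2694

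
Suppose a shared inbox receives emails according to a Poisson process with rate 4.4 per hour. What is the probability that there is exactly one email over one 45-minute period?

Over the interval, μ = 4.4 × 0.75 = 3.3 (a 45-minute period = 0.75 hours).
P(N = 1) = e^(−μ) μ^1/1! = e^(−3.3) · 3.3^1/1 ≈ 0.1217.

0.1217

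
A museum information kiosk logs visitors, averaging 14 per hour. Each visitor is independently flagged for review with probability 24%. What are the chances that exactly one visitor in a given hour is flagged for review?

0.1167

Thinning: the visitors that are flagged for review themselves form a Poisson process with rate 0.24 × 14 = 3.36 per hour.
So μ = 3.36.
P(N = 1) = e^(−3.36) · 3.36^1/1! ≈ 0.1167.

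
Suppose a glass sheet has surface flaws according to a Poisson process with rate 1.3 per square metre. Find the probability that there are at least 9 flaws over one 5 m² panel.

Over the interval, μ = 1.3 × 5 = 6.5 (a 5 m² panel = 5 square metres).
P(N ≥ 9) = 1 − P(N ≤ 8) = 1 − Σ_{j=0}^{8} e^(−μ) μ^j/j! ≈ 0.2084.

0.2084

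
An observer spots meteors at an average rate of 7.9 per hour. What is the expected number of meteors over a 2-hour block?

15.8

E[N] = λt = 7.9 × 2 = 15.8 (a 2-hour block = 2 hours).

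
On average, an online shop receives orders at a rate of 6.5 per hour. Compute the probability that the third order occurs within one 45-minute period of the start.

Over the interval, μ = 6.5 × 0.75 = 4.875 (a 45-minute period = 0.75 hours).
The third arrival falls in the interval iff at least 3 events occur there: P(S_3 ≤ t) = P(N ≥ 3) = 1 − P(N ≤ 2) ≈ 0.8644.

0.8644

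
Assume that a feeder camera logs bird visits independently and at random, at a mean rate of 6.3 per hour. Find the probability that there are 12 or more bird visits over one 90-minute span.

0.2427

Over the interval, μ = 6.3 × 1.5 = 9.45 (a 90-minute span = 1.5 hours).
P(N ≥ 12) = 1 − P(N ≤ 11) = 1 − Σ_{j=0}^{11} e^(−μ) μ^j/j! ≈ 0.2427.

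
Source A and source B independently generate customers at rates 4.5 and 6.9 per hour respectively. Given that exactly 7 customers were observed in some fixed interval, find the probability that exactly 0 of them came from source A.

Given the total, each event is independently from source A with probability p = λ_A/(λ_A+λ_B) = 4.5/11.4 ≈ 0.3947.
So K ~ Binomial(7, 4.5/11.4): P(K = 0) = C(7,0) · (4.5/11.4)^0 · (6.9/11.4)^7 ≈ 0.0298.

0.0298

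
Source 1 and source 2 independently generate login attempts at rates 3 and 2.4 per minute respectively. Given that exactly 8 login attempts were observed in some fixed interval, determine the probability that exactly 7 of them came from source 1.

Given the total, each event is independently from source 1 with probability p = λ_1/(λ_1+λ_2) = 3/5.4 ≈ 0.5556.
So K ~ Binomial(8, 3/5.4): P(K = 7) = C(8,7) · (3/5.4)^7 · (2.4/5.4)^1 ≈ 0.0581.

0.0581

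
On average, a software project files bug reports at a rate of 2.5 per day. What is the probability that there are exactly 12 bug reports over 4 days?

Over the interval, μ = 2.5 × 4 = 10 (4 days).
P(N = 12) = e^(−μ) μ^12/12! = e^(−10) · 10^12/479001600 ≈ 0.0948.

0.0948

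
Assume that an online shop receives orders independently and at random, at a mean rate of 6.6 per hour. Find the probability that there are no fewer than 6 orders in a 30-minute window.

Over the interval, μ = 6.6 × 0.5 = 3.3 (a 30-minute window = 0.5 hours).
P(N ≥ 6) = 1 − P(N ≤ 5) = 1 − Σ_{j=0}^{5} e^(−μ) μ^j/j! ≈ 0.1171.

0.1171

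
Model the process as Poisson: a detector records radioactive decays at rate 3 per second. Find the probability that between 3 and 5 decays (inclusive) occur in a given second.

0.4929

With mean μ = 3 per second,
P(3 ≤ N ≤ 5) = Σ_{j=3}^{5} e^(−3) · 3^j/j! ≈ 0.4929.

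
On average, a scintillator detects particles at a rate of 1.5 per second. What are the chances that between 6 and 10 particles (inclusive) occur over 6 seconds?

Over the interval, μ = 1.5 × 6 = 9 (6 seconds).
P(6 ≤ N ≤ 10) = Σ_{j=6}^{10} e^(−9) · 9^j/j! ≈ 0.5903.

0.5903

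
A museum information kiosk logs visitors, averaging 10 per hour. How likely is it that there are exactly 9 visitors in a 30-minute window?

0.0363

Over the interval, μ = 10 × 0.5 = 5 (a 30-minute window = 0.5 hours).
P(N = 9) = e^(−μ) μ^9/9! = e^(−5) · 5^9/362880 ≈ 0.0363.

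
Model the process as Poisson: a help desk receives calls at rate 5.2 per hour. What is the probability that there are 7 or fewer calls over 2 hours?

0.1863

Over the interval, μ = 5.2 × 2 = 10.4 (2 hours).
P(N ≤ 7) = Σ_{j=0}^{7} e^(−μ) μ^j/j! ≈ 0.1863.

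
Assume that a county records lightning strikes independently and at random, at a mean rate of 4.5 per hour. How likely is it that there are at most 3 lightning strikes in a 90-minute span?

Over the interval, μ = 4.5 × 1.5 = 6.75 (a 90-minute span = 1.5 hours).
P(N ≤ 3) = Σ_{j=0}^{3} e^(−μ) μ^j/j! ≈ 0.0958.

0.0958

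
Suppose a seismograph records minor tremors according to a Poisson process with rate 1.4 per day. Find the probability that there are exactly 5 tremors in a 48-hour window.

Over the interval, μ = 1.4 × 2 = 2.8 (a 48-hour window = 2 days).
P(N = 5) = e^(−μ) μ^5/5! = e^(−2.8) · 2.8^5/120 ≈ 0.0872.

0.0872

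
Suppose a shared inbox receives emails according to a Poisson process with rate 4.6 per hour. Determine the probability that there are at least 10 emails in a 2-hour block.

0.4389

Over the interval, μ = 4.6 × 2 = 9.2 (a 2-hour block = 2 hours).
P(N ≥ 10) = 1 − P(N ≤ 9) = 1 − Σ_{j=0}^{9} e^(−μ) μ^j/j! ≈ 0.4389.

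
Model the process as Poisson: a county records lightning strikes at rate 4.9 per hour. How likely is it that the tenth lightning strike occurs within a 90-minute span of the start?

0.2067

Over the interval, μ = 4.9 × 1.5 = 7.35 (a 90-minute span = 1.5 hours).
The tenth arrival falls in the interval iff at least 10 events occur there: P(S_10 ≤ t) = P(N ≥ 10) = 1 − P(N ≤ 9) ≈ 0.2067.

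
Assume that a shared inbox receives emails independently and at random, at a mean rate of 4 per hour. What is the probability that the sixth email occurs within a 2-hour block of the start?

0.8088

Over the interval, μ = 4 × 2 = 8 (a 2-hour block = 2 hours).
The sixth arrival falls in the interval iff at least 6 events occur there: P(S_6 ≤ t) = P(N ≥ 6) = 1 − P(N ≤ 5) ≈ 0.8088.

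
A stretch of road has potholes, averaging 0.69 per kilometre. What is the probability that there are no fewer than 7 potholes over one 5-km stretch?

Over the interval, μ = 0.69 × 5 = 3.45 (a 5-km stretch = 5 kilometres).
P(N ≥ 7) = 1 − P(N ≤ 6) = 1 − Σ_{j=0}^{6} e^(−μ) μ^j/j! ≈ 0.0615.

0.0615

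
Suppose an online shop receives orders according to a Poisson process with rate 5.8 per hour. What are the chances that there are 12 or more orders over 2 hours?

Over the interval, μ = 5.8 × 2 = 11.6 (2 hours).
P(N ≥ 12) = 1 − P(N ≤ 11) = 1 − Σ_{j=0}^{11} e^(−μ) μ^j/j! ≈ 0.4920.

0.4920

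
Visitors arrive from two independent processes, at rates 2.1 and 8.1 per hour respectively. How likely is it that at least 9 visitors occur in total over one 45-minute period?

Independent Poisson processes superpose: combined rate λ = 2.1 + 8.1 = 10.2 per hour.
Over the interval, μ = 10.2 × 0.75 = 7.65 (a 45-minute period = 0.75 hours).
P(N ≥ 9) = 1 − P(N ≤ 8) ≈ 0.3587.

0.3587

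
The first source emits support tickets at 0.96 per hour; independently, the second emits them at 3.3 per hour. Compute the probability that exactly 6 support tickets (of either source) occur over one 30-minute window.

0.0154

Independent Poisson processes superpose: combined rate λ = 0.96 + 3.3 = 4.26 per hour.
Over the interval, μ = 4.26 × 0.5 = 2.13 (a 30-minute window = 0.5 hours).
P(N = 6) = e^(−2.13) · 2.13^6/6! ≈ 0.0154.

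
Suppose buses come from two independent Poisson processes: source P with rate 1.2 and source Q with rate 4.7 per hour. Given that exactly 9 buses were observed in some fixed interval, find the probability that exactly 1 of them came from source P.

Given the total, each event is independently from source P with probability p = λ_P/(λ_P+λ_Q) = 1.2/5.9 ≈ 0.2034.
So K ~ Binomial(9, 1.2/5.9): P(K = 1) = C(9,1) · (1.2/5.9)^1 · (4.7/5.9)^8 ≈ 0.2969.

0.2969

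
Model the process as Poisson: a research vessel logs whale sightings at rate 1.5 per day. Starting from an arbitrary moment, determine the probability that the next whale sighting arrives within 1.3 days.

0.8577

Inter-arrival times are exponential with rate λ = 1.5 per day.
P(T ≤ 1.3) = 1 − e^(−λt) = 1 − e^(−1.5 × 1.3) = 1 − e^(−1.95) ≈ 0.8577.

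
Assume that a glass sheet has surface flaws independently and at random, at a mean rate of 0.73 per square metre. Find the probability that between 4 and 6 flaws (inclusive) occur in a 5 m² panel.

0.4179

Over the interval, μ = 0.73 × 5 = 3.65 (a 5 m² panel = 5 square metres).
P(4 ≤ N ≤ 6) = Σ_{j=4}^{6} e^(−3.65) · 3.65^j/j! ≈ 0.4179.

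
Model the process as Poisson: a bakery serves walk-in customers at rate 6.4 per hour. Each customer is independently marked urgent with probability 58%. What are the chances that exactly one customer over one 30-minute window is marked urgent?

0.2901

Thinning: the customers that are marked urgent themselves form a Poisson process with rate 0.58 × 6.4 = 3.712 per hour.
Over the interval, μ = 3.712 × 0.5 = 1.856 (a 30-minute window = 0.5 hours).
P(N = 1) = e^(−1.856) · 1.856^1/1! ≈ 0.2901.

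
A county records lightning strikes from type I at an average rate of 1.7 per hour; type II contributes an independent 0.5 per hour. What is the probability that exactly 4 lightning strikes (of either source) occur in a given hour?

0.1082

Independent Poisson processes superpose: combined rate λ = 1.7 + 0.5 = 2.2 per hour.
So μ = 2.2.
P(N = 4) = e^(−2.2) · 2.2^4/4! ≈ 0.1082.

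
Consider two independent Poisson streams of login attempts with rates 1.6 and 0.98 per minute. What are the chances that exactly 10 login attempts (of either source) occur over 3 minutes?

Independent Poisson processes superpose: combined rate λ = 1.6 + 0.98 = 2.58 per minute.
Over the interval, μ = 2.58 × 3 = 7.74 (3 minutes).
P(N = 10) = e^(−7.74) · 7.74^10/10! ≈ 0.0925.

0.0925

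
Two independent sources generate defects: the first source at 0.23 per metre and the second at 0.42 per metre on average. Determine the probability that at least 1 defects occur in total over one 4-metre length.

0.9257

Independent Poisson processes superpose: combined rate λ = 0.23 + 0.42 = 0.65 per metre.
Over the interval, μ = 0.65 × 4 = 2.6 (a 4-metre length = 4 metres).
P(N ≥ 1) = 1 − P(N ≤ 0) ≈ 0.9257.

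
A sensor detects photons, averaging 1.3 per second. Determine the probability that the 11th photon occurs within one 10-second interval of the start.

0.7483

Over the interval, μ = 1.3 × 10 = 13 (a 10-second interval = 10 seconds).
The 11th arrival falls in the interval iff at least 11 events occur there: P(S_11 ≤ t) = P(N ≥ 11) = 1 − P(N ≤ 10) ≈ 0.7483.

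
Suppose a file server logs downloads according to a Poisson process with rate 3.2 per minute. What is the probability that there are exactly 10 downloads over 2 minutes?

Over the interval, μ = 3.2 × 2 = 6.4 (2 minutes).
P(N = 10) = e^(−μ) μ^10/10! = e^(−6.4) · 6.4^10/3628800 ≈ 0.0528.

0.0528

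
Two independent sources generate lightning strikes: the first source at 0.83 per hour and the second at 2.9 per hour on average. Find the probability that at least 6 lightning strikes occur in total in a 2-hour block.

0.7542

Independent Poisson processes superpose: combined rate λ = 0.83 + 2.9 = 3.73 per hour.
Over the interval, μ = 3.73 × 2 = 7.46 (a 2-hour block = 2 hours).
P(N ≥ 6) = 1 − P(N ≤ 5) ≈ 0.7542.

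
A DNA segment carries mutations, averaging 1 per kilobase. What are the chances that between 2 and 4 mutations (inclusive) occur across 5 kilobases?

0.4001

Over the interval, μ = 1 × 5 = 5 (5 kilobases).
P(2 ≤ N ≤ 4) = Σ_{j=2}^{4} e^(−5) · 5^j/j! ≈ 0.4001.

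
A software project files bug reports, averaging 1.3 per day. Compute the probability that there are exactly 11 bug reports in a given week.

0.0991

Over the interval, μ = 1.3 × 7 = 9.1 (a week = 7 days).
P(N = 11) = e^(−μ) μ^11/11! = e^(−9.1) · 9.1^11/39916800 ≈ 0.0991.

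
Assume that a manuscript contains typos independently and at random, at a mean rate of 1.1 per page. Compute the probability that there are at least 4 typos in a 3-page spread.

0.4197

Over the interval, μ = 1.1 × 3 = 3.3 (a 3-page spread = 3 pages).
P(N ≥ 4) = 1 − P(N ≤ 3) = 1 − Σ_{j=0}^{3} e^(−μ) μ^j/j! ≈ 0.4197.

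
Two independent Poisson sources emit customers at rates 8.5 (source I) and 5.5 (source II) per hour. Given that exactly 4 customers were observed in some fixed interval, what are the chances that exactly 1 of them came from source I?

0.1472

Given the total, each event is independently from source I with probability p = λ_I/(λ_I+λ_II) = 8.5/14 ≈ 0.6071.
So K ~ Binomial(4, 8.5/14): P(K = 1) = C(4,1) · (8.5/14)^1 · (5.5/14)^3 ≈ 0.1472.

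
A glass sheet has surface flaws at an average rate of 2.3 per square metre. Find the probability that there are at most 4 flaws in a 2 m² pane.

Over the interval, μ = 2.3 × 2 = 4.6 (a 2 m² pane = 2 square metres).
P(N ≤ 4) = Σ_{j=0}^{4} e^(−μ) μ^j/j! ≈ 0.5132.

0.5132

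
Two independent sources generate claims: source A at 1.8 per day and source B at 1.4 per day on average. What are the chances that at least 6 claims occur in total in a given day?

Independent Poisson processes superpose: combined rate λ = 1.8 + 1.4 = 3.2 per day.
So μ = 3.2.
P(N ≥ 6) = 1 − P(N ≤ 5) ≈ 0.1054.

0.1054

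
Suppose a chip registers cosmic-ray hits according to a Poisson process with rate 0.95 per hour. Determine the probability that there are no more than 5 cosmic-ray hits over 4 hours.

Over the interval, μ = 0.95 × 4 = 3.8 (4 hours).
P(N ≤ 5) = Σ_{j=0}^{5} e^(−μ) μ^j/j! ≈ 0.8156.

0.8156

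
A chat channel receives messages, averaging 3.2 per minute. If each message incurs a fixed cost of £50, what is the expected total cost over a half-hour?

£4800

E[N] = 3.2 × 30 = 96 (a half-hour = 30 minutes); E[cost] = 96 × £50 = £4800.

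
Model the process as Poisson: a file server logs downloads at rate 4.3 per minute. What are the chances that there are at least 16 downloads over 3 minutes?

Over the interval, μ = 4.3 × 3 = 12.9 (3 minutes).
P(N ≥ 16) = 1 − P(N ≤ 15) = 1 − Σ_{j=0}^{15} e^(−μ) μ^j/j! ≈ 0.2276.

0.2276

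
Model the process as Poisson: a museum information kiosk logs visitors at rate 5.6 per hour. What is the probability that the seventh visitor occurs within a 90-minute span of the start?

Over the interval, μ = 5.6 × 1.5 = 8.4 (a 90-minute span = 1.5 hours).
The seventh arrival falls in the interval iff at least 7 events occur there: P(S_7 ≤ t) = P(N ≥ 7) = 1 − P(N ≤ 6) ≈ 0.7330.

0.7330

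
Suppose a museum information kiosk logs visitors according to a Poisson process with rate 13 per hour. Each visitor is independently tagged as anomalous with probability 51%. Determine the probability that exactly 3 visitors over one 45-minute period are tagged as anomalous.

0.1419

Thinning: the visitors that are tagged as anomalous themselves form a Poisson process with rate 0.51 × 13 = 6.63 per hour.
Over the interval, μ = 6.63 × 0.75 = 4.9725 (a 45-minute period = 0.75 hours).
P(N = 3) = e^(−4.9725) · 4.9725^3/3! ≈ 0.1419.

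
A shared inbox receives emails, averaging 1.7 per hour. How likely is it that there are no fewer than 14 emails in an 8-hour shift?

Over the interval, μ = 1.7 × 8 = 13.6 (an 8-hour shift = 8 hours).
P(N ≥ 14) = 1 − P(N ≤ 13) = 1 − Σ_{j=0}^{13} e^(−μ) μ^j/j! ≈ 0.4926.

0.4926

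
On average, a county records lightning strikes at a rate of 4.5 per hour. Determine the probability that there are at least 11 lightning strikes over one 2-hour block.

0.2940

Over the interval, μ = 4.5 × 2 = 9 (a 2-hour block = 2 hours).
P(N ≥ 11) = 1 − P(N ≤ 10) = 1 − Σ_{j=0}^{10} e^(−μ) μ^j/j! ≈ 0.2940.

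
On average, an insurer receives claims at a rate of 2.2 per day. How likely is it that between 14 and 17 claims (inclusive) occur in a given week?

Over the interval, μ = 2.2 × 7 = 15.4 (a week = 7 days).
P(14 ≤ N ≤ 17) = Σ_{j=14}^{17} e^(−15.4) · 15.4^j/j! ≈ 0.3881.

0.3881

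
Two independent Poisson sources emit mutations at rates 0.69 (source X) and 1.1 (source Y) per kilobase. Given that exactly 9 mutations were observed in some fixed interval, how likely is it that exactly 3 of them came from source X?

0.2591

Given the total, each event is independently from source X with probability p = λ_X/(λ_X+λ_Y) = 0.69/1.79 ≈ 0.3855.
So K ~ Binomial(9, 0.69/1.79): P(K = 3) = C(9,3) · (0.69/1.79)^3 · (1.1/1.79)^6 ≈ 0.2591.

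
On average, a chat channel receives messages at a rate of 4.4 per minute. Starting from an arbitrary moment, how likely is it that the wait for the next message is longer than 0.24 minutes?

The wait for the next event is exponential with rate λ = 4.4 per minute.
P(T > 0.24) = e^(−λt) = e^(−4.4 × 0.24) = e^(−1.056) ≈ 0.3478.

0.3478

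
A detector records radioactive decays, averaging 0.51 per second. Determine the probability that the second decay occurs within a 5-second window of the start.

0.7228

Over the interval, μ = 0.51 × 5 = 2.55 (a 5-second window = 5 seconds).
The second arrival falls in the interval iff at least 2 events occur there: P(S_2 ≤ t) = P(N ≥ 2) = 1 − P(N ≤ 1) ≈ 0.7228.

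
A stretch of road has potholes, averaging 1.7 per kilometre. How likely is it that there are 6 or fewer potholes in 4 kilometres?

Over the interval, μ = 1.7 × 4 = 6.8 (4 kilometres).
P(N ≤ 6) = Σ_{j=0}^{6} e^(−μ) μ^j/j! ≈ 0.4799.

0.4799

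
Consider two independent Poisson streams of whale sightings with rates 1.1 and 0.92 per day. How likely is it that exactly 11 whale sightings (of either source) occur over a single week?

0.0818

Independent Poisson processes superpose: combined rate λ = 1.1 + 0.92 = 2.02 per day.
Over the interval, μ = 2.02 × 7 = 14.14 (a week = 7 days).
P(N = 11) = e^(−14.14) · 14.14^11/11! ≈ 0.0818.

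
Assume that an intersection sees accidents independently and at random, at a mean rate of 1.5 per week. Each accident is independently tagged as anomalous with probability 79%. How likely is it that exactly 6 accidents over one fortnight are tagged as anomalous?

Thinning: the accidents that are tagged as anomalous themselves form a Poisson process with rate 0.79 × 1.5 = 1.185 per week.
Over the interval, μ = 1.185 × 2 = 2.37 (a fortnight = 2 weeks).
P(N = 6) = e^(−2.37) · 2.37^6/6! ≈ 0.0230.

0.0230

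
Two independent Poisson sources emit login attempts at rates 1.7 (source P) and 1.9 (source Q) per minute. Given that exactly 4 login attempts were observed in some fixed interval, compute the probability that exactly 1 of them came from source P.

Given the total, each event is independently from source P with probability p = λ_P/(λ_P+λ_Q) = 1.7/3.6 ≈ 0.4722.
So K ~ Binomial(4, 1.7/3.6): P(K = 1) = C(4,1) · (1.7/3.6)^1 · (1.9/3.6)^3 ≈ 0.2777.

0.2777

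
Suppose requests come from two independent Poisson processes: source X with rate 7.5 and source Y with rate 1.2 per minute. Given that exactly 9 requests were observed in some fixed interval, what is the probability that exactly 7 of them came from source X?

Given the total, each event is independently from source X with probability p = λ_X/(λ_X+λ_Y) = 7.5/8.7 ≈ 0.8621.
So K ~ Binomial(9, 7.5/8.7): P(K = 7) = C(9,7) · (7.5/8.7)^7 · (1.2/8.7)^2 ≈ 0.2423.

0.2423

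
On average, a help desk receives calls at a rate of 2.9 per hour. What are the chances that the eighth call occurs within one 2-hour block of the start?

0.2290

Over the interval, μ = 2.9 × 2 = 5.8 (a 2-hour block = 2 hours).
The eighth arrival falls in the interval iff at least 8 events occur there: P(S_8 ≤ t) = P(N ≥ 8) = 1 − P(N ≤ 7) ≈ 0.2290.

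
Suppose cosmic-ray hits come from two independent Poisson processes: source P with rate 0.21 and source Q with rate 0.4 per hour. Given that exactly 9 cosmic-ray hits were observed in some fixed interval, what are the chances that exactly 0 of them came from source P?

Given the total, each event is independently from source P with probability p = λ_P/(λ_P+λ_Q) = 0.21/0.61 ≈ 0.3443.
So K ~ Binomial(9, 0.21/0.61): P(K = 0) = C(9,0) · (0.21/0.61)^0 · (0.4/0.61)^9 ≈ 0.0224.

0.0224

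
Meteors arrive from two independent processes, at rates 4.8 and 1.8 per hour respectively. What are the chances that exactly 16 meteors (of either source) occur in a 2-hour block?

0.0751

Independent Poisson processes superpose: combined rate λ = 4.8 + 1.8 = 6.6 per hour.
Over the interval, μ = 6.6 × 2 = 13.2 (a 2-hour block = 2 hours).
P(N = 16) = e^(−13.2) · 13.2^16/16! ≈ 0.0751.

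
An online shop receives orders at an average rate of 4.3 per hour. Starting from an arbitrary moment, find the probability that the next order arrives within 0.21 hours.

0.5946

Inter-arrival times are exponential with rate λ = 4.3 per hour.
P(T ≤ 0.21) = 1 − e^(−λt) = 1 − e^(−4.3 × 0.21) = 1 − e^(−0.903) ≈ 0.5946.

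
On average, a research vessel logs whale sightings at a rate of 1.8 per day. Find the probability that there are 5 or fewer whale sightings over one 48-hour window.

0.8441

Over the interval, μ = 1.8 × 2 = 3.6 (a 48-hour window = 2 days).
P(N ≤ 5) = Σ_{j=0}^{5} e^(−μ) μ^j/j! ≈ 0.8441.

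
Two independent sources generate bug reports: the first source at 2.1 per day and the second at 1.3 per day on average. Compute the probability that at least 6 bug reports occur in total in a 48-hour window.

Independent Poisson processes superpose: combined rate λ = 2.1 + 1.3 = 3.4 per day.
Over the interval, μ = 3.4 × 2 = 6.8 (a 48-hour window = 2 days).
P(N ≥ 6) = 1 − P(N ≤ 5) ≈ 0.6730.

0.6730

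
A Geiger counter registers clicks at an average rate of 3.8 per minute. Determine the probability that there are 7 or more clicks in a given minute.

With mean μ = 3.8 per minute,
P(N ≥ 7) = 1 − P(N ≤ 6) = 1 − Σ_{j=0}^{6} e^(−μ) μ^j/j! ≈ 0.0909.

0.0909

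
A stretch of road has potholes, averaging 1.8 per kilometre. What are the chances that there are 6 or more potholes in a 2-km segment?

0.1559

Over the interval, μ = 1.8 × 2 = 3.6 (a 2-km segment = 2 kilometres).
P(N ≥ 6) = 1 − P(N ≤ 5) = 1 − Σ_{j=0}^{5} e^(−μ) μ^j/j! ≈ 0.1559.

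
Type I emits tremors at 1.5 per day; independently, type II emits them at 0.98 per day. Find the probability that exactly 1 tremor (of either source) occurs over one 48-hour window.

0.0348

Independent Poisson processes superpose: combined rate λ = 1.5 + 0.98 = 2.48 per day.
Over the interval, μ = 2.48 × 2 = 4.96 (a 48-hour window = 2 days).
P(N = 1) = e^(−4.96) · 4.96^1/1! ≈ 0.0348.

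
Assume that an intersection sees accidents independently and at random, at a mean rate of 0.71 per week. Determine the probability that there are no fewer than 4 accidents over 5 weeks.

0.4741

Over the interval, μ = 0.71 × 5 = 3.55 (5 weeks).
P(N ≥ 4) = 1 − P(N ≤ 3) = 1 − Σ_{j=0}^{3} e^(−μ) μ^j/j! ≈ 0.4741.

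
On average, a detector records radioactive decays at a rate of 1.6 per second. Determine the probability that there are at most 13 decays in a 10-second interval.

Over the interval, μ = 1.6 × 10 = 16 (a 10-second interval = 10 seconds).
P(N ≤ 13) = Σ_{j=0}^{13} e^(−μ) μ^j/j! ≈ 0.2745.

0.2745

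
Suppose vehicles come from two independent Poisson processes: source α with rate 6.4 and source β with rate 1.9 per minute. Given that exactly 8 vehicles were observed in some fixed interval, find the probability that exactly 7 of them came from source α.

0.2968

Given the total, each event is independently from source α with probability p = λ_α/(λ_α+λ_β) = 6.4/8.3 ≈ 0.7711.
So K ~ Binomial(8, 6.4/8.3): P(K = 7) = C(8,7) · (6.4/8.3)^7 · (1.9/8.3)^1 ≈ 0.2968.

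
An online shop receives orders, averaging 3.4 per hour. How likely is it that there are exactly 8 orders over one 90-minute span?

Over the interval, μ = 3.4 × 1.5 = 5.1 (a 90-minute span = 1.5 hours).
P(N = 8) = e^(−μ) μ^8/8! = e^(−5.1) · 5.1^8/40320 ≈ 0.0692.

0.0692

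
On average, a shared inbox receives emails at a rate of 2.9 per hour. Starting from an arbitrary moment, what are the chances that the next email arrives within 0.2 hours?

Inter-arrival times are exponential with rate λ = 2.9 per hour.
P(T ≤ 0.2) = 1 − e^(−λt) = 1 − e^(−2.9 × 0.2) = 1 − e^(−0.58) ≈ 0.4401.

0.4401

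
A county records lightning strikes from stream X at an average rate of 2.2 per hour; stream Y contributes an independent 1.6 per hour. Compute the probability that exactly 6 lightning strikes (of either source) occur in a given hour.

0.0936

Independent Poisson processes superpose: combined rate λ = 2.2 + 1.6 = 3.8 per hour.
So μ = 3.8.
P(N = 6) = e^(−3.8) · 3.8^6/6! ≈ 0.0936.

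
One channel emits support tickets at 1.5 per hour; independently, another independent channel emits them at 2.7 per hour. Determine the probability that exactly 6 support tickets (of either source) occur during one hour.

Independent Poisson processes superpose: combined rate λ = 1.5 + 2.7 = 4.2 per hour.
So μ = 4.2.
P(N = 6) = e^(−4.2) · 4.2^6/6! ≈ 0.1143.

0.1143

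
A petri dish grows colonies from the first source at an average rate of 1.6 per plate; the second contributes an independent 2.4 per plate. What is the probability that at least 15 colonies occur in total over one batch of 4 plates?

Independent Poisson processes superpose: combined rate λ = 1.6 + 2.4 = 4 per plate.
Over the interval, μ = 4 × 4 = 16 (a batch of 4 plates = 4 plates).
P(N ≥ 15) = 1 − P(N ≤ 14) ≈ 0.6325.

0.6325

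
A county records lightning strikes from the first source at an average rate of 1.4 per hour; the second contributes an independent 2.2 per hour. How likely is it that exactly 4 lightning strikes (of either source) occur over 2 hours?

0.0836

Independent Poisson processes superpose: combined rate λ = 1.4 + 2.2 = 3.6 per hour.
Over the interval, μ = 3.6 × 2 = 7.2 (2 hours).
P(N = 4) = e^(−7.2) · 7.2^4/4! ≈ 0.0836.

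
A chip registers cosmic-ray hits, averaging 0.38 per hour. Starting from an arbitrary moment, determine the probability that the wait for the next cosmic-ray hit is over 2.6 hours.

0.3723

The wait for the next event is exponential with rate λ = 0.38 per hour.
P(T > 2.6) = e^(−λt) = e^(−0.38 × 2.6) = e^(−0.988) ≈ 0.3723.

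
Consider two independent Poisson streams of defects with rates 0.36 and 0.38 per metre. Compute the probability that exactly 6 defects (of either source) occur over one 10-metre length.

Independent Poisson processes superpose: combined rate λ = 0.36 + 0.38 = 0.74 per metre.
Over the interval, μ = 0.74 × 10 = 7.4 (a 10-metre length = 10 metres).
P(N = 6) = e^(−7.4) · 7.4^6/6! ≈ 0.1394.

0.1394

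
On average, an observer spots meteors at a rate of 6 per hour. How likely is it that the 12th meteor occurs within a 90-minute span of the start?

0.1970

Over the interval, μ = 6 × 1.5 = 9 (a 90-minute span = 1.5 hours).
The 12th arrival falls in the interval iff at least 12 events occur there: P(S_12 ≤ t) = P(N ≥ 12) = 1 − P(N ≤ 11) ≈ 0.1970.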